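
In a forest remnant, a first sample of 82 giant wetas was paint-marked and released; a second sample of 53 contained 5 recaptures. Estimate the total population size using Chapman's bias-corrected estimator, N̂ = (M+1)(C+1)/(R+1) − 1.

N̂ = (82+1)(53+1)/(5+1) − 1 = 83·54/6 − 1
= 4482/6 − 1 = 747 − 1 = 746

N = 746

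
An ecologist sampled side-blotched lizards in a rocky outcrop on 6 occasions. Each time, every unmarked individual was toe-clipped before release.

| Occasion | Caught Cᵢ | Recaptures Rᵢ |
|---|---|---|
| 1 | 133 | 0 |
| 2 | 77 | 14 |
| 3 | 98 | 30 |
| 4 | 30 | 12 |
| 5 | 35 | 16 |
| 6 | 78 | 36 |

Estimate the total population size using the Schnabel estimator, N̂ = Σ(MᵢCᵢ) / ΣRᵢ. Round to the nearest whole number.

N ≈ 655

Marked at large before each occasion: Mᵢ = Σⱼ<ᵢ (Cⱼ − Rⱼ) → M1=0, M2=133, M3=196, M4=264, M5=282, M6=301
Σ MᵢCᵢ = 0·133 + 133·77 + 196·98 + 264·30 + 282·35 + 301·78 = 0 + 10241 + 19208 + 7920 + 9870 + 23478 = 70717
Σ Rᵢ = 0 + 14 + 30 + 12 + 16 + 36 = 108
N̂ = 70717 / 108 ≈ 654.8 → 655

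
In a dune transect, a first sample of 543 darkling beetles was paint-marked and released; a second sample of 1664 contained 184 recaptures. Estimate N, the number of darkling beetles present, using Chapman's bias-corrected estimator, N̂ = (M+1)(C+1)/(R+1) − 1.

N̂ = (543+1)(1664+1)/(184+1) − 1 = 544·1665/185 − 1
= 905760/185 − 1 = 4896 − 1 = 4895

N = 4895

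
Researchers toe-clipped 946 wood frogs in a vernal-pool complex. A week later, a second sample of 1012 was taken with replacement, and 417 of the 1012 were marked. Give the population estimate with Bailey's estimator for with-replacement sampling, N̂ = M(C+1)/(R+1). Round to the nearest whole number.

N̂ = 946·(1012+1)/(417+1) = 946·1013/418 = 958298/418 ≈ 2292.6 → 2293

N ≈ 2293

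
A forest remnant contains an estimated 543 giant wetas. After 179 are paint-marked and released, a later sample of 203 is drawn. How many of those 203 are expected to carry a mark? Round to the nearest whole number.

The marked fraction of the population is 179/543, so in a sample of 203 expect C·(M/N) marked.
E[R] = 179 × 203 / 543 = 36337 / 543 ≈ 66.9 → 67

expected recaptures ≈ 67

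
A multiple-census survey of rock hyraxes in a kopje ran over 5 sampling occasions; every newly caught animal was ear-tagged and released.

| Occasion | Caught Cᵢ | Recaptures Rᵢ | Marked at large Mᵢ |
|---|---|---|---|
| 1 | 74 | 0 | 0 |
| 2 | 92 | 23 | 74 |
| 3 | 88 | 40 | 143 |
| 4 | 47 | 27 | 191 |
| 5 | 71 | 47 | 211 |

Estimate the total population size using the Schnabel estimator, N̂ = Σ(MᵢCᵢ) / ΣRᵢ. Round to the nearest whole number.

N ≈ 316

Σ MᵢCᵢ = 0·74 + 74·92 + 143·88 + 191·47 + 211·71 = 0 + 6808 + 12584 + 8977 + 14981 = 43350
Σ Rᵢ = 0 + 23 + 40 + 27 + 47 = 137
N̂ = 43350 / 137 ≈ 316.4 → 316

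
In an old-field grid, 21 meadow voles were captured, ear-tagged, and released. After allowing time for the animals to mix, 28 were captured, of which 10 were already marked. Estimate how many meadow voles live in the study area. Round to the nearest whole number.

Lincoln-Petersen assumes M/N = R/C, so N = M·C / R.
N = (21 × 28) / 10 = 588 / 10 ≈ 58.8 → 59

N ≈ 59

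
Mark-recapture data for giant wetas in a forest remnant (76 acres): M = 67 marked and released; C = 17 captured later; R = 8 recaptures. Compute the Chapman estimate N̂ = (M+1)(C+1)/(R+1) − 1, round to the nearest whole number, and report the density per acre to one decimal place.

N̂ = 68·18/9 − 1 = 1224/9 − 1 = 135
Density = N̂ / area = 135 / 76 ≈ 1.78 → 1.8 per acre

density ≈ 1.8 giant wetas per acre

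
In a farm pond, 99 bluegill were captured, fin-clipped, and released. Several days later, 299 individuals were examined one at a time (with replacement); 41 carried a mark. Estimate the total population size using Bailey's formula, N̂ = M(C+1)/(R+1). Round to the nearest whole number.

N̂ = 99·(299+1)/(41+1) = 99·300/42 = 29700/42 ≈ 707.1 → 707

N ≈ 707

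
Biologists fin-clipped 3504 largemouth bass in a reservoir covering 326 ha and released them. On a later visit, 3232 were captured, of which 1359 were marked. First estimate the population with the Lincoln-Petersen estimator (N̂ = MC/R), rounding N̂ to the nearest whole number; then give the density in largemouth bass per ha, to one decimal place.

density ≈ 25.6 largemouth bass per ha

N̂ = 3504·3232/1359 = 11324928/1359 ≈ 8333.3 → 8333
Density = N̂ / area = 8333 / 326 ≈ 25.56 → 25.6 per ha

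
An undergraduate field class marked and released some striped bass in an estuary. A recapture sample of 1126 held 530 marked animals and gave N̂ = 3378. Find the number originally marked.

M = 1590

From N = M·C/R: M = N·R / C = 3378·530 / 1126 = 1790340 / 1126 = 1590.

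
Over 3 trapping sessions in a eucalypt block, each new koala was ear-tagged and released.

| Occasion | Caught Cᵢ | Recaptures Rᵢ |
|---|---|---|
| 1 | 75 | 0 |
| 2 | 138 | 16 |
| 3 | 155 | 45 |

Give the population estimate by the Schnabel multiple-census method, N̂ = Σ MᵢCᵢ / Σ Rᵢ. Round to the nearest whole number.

N ≈ 670

Marked at large before each occasion: Mᵢ = Σⱼ<ᵢ (Cⱼ − Rⱼ) → M1=0, M2=75, M3=197
Σ MᵢCᵢ = 0·75 + 75·138 + 197·155 = 0 + 10350 + 30535 = 40885
Σ Rᵢ = 0 + 16 + 45 = 61
N̂ = 40885 / 61 ≈ 670.2 → 670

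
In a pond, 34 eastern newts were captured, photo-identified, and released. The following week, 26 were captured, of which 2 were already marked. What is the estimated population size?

The marked fraction in the recapture sample should equal the marked fraction in the population: 2/26 = 34/N.
N = (34 × 26) / 2 = 884 / 2 = 442

N = 442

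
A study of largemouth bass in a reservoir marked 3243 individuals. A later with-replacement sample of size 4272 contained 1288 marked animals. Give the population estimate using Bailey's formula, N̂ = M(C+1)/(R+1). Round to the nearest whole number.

N ≈ 10,750

N̂ = 3243·(4272+1)/(1288+1) = 3243·4273/1289 = 13857339/1289 ≈ 10750.46 → 10750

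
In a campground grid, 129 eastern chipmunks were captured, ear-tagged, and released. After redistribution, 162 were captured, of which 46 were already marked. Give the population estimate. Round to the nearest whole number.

N ≈ 454

The marked fraction in the recapture sample should equal the marked fraction in the population: 46/162 = 129/N.
N = (129 × 162) / 46 = 20898 / 46 ≈ 454.3 → 454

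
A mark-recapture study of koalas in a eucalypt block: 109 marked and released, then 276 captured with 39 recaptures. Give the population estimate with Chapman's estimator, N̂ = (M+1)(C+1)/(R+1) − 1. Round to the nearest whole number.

N ≈ 761

N̂ = (109+1)(276+1)/(39+1) − 1 = 110·277/40 − 1
= 30470/40 − 1 ≈ 761.8 − 1 ≈ 760.8 → 761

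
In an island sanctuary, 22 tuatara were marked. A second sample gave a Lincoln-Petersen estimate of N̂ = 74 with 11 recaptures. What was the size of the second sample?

From N = M·C/R: C = N·R / M = 74·11 / 22 = 814 / 22 = 37.

C = 37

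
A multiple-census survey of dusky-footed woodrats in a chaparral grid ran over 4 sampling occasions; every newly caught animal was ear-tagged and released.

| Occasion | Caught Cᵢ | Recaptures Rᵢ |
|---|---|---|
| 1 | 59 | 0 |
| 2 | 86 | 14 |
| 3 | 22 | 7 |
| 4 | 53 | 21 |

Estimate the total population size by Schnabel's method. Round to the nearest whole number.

N ≈ 374

Marked at large before each occasion: Mᵢ = Σⱼ<ᵢ (Cⱼ − Rⱼ) → M1=0, M2=59, M3=131, M4=146
Σ MᵢCᵢ = 0·59 + 59·86 + 131·22 + 146·53 = 0 + 5074 + 2882 + 7738 = 15694
Σ Rᵢ = 0 + 14 + 7 + 21 = 42
N̂ = 15694 / 42 ≈ 373.7 → 374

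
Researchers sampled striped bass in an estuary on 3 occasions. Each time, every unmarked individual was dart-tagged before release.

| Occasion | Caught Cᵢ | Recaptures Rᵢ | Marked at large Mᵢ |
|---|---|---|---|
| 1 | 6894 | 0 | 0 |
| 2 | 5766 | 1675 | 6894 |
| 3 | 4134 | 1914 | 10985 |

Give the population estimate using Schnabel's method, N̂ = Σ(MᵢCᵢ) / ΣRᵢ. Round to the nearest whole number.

Σ MᵢCᵢ = 0·6894 + 6894·5766 + 10985·4134 = 0 + 39750804 + 45411990 = 85162794
Σ Rᵢ = 0 + 1675 + 1914 = 3589
N̂ = 85162794 / 3589 ≈ 23728.8 → 23729

N ≈ 23,729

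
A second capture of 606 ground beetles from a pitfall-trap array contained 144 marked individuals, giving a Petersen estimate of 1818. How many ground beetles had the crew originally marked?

M = 432

From N = M·C/R: M = N·R / C = 1818·144 / 606 = 261792 / 606 = 432.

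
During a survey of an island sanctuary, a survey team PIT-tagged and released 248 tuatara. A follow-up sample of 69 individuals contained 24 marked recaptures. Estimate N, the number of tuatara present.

N = (248 × 69) / 24 = 17112 / 24 = 713

N = 713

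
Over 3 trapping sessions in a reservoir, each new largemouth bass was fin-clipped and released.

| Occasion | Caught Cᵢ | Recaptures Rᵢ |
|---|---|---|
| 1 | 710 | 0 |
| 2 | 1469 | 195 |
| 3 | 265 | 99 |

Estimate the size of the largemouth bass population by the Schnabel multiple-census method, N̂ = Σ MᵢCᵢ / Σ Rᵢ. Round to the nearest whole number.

N ≈ 5336

Marked at large before each occasion: Mᵢ = Σⱼ<ᵢ (Cⱼ − Rⱼ) → M1=0, M2=710, M3=1984
Σ MᵢCᵢ = 0·710 + 710·1469 + 1984·265 = 0 + 1042990 + 525760 = 1568750
Σ Rᵢ = 0 + 195 + 99 = 294
N̂ = 1568750 / 294 ≈ 5335.9 → 5336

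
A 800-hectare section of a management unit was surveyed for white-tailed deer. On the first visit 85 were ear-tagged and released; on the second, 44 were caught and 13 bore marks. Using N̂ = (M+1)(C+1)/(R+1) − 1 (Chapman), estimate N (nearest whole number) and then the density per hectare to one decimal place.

N̂ = 86·45/14 − 1 = 3870/14 − 1 ≈ 275.4 → 275
Density = N̂ / area = 275 / 800 ≈ 0.34 → 0.3 per hectare

density ≈ 0.3 white-tailed deer per hectare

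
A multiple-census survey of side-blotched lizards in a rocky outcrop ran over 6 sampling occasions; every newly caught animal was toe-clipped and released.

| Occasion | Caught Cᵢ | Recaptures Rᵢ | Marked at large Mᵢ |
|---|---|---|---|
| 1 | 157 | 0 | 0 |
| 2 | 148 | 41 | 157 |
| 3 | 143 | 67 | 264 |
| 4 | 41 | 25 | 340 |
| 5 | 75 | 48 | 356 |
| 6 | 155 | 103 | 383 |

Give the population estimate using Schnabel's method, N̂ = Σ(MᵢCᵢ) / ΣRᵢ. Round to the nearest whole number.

N ≈ 567

Σ MᵢCᵢ = 0·157 + 157·148 + 264·143 + 340·41 + 356·75 + 383·155 = 0 + 23236 + 37752 + 13940 + 26700 + 59365 = 160993
Σ Rᵢ = 0 + 41 + 67 + 25 + 48 + 103 = 284
N̂ = 160993 / 284 ≈ 566.9 → 567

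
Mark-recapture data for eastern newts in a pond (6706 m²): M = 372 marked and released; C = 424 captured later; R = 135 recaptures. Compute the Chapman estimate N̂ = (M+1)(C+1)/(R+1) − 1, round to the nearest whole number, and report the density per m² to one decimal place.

N̂ = 373·425/136 − 1 = 158525/136 − 1 ≈ 1164.6 → 1165
Density = N̂ / area = 1165 / 6706 ≈ 0.17 → 0.2 per m²

density ≈ 0.2 eastern newts per m²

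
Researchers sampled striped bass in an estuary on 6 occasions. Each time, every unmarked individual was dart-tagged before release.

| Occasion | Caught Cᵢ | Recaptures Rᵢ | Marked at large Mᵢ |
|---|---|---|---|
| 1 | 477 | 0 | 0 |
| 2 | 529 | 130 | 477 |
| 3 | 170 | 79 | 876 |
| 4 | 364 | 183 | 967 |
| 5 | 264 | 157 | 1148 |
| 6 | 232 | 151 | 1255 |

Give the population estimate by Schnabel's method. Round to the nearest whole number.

Σ MᵢCᵢ = 0·477 + 477·529 + 876·170 + 967·364 + 1148·264 + 1255·232 = 0 + 252333 + 148920 + 351988 + 303072 + 291160 = 1347473
Σ Rᵢ = 0 + 130 + 79 + 183 + 157 + 151 = 700
N̂ = 1347473 / 700 ≈ 1925.0 → 1925

N ≈ 1925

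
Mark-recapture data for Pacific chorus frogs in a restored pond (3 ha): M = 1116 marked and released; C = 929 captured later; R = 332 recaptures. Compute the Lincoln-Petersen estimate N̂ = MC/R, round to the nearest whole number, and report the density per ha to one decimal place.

N̂ = 1116·929/332 = 1036764/332 ≈ 3122.8 → 3123
Density = N̂ / area = 3123 / 3 = 1041.0 per ha

density ≈ 1041.0 Pacific chorus frogs per ha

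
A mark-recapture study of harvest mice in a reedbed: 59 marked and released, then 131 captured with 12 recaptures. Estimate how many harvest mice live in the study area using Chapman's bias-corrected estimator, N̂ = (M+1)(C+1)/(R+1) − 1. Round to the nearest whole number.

N̂ = (59+1)(131+1)/(12+1) − 1 = 60·132/13 − 1
= 7920/13 − 1 ≈ 609.2 − 1 ≈ 608.2 → 608

N ≈ 608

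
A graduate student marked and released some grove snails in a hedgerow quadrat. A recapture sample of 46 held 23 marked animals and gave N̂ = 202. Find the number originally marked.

From N = M·C/R: M = N·R / C = 202·23 / 46 = 4646 / 46 = 101.

M = 101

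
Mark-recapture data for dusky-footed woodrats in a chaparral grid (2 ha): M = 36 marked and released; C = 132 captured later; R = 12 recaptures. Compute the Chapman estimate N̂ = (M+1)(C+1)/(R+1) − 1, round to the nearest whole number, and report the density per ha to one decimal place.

N̂ = 37·133/13 − 1 = 4921/13 − 1 ≈ 377.5 → 378
Density = N̂ / area = 378 / 2 = 189.0 per ha

density ≈ 189.0 dusky-footed woodrats per ha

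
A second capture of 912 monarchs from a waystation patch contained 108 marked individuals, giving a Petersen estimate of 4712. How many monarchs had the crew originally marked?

M = 558

From N = M·C/R: M = N·R / C = 4712·108 / 912 = 508896 / 912 = 558.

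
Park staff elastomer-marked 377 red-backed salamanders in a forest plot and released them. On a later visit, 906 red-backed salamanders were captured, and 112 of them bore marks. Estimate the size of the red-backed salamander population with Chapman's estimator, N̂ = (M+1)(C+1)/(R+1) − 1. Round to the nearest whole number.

N̂ = (377+1)(906+1)/(112+1) − 1 = 378·907/113 − 1
= 342846/113 − 1 ≈ 3034.0 − 1 ≈ 3033.0 → 3033

N ≈ 3033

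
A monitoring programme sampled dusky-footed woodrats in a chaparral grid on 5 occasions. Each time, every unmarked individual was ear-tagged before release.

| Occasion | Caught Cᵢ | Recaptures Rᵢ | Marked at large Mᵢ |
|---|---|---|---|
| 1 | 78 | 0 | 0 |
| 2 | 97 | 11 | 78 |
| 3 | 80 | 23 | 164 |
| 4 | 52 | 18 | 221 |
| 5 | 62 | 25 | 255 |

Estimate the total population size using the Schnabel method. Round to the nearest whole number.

Σ MᵢCᵢ = 0·78 + 78·97 + 164·80 + 221·52 + 255·62 = 0 + 7566 + 13120 + 11492 + 15810 = 47988
Σ Rᵢ = 0 + 11 + 23 + 18 + 25 = 77
N̂ = 47988 / 77 ≈ 623.2 → 623

N ≈ 623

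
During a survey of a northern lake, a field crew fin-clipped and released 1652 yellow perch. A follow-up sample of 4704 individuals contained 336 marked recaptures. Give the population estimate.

The marked fraction in the recapture sample should equal the marked fraction in the population: 336/4704 = 1652/N.
N = (1652 × 4704) / 336 = 7771008 / 336 = 23128

N = 23,128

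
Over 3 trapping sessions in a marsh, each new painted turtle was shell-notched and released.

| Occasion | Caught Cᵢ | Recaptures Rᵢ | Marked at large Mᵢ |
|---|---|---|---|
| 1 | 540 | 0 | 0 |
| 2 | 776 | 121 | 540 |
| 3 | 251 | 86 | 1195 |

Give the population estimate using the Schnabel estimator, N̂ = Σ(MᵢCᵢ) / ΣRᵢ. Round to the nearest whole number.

N ≈ 3473

Σ MᵢCᵢ = 0·540 + 540·776 + 1195·251 = 0 + 419040 + 299945 = 718985
Σ Rᵢ = 0 + 121 + 86 = 207
N̂ = 718985 / 207 ≈ 3473.4 → 3473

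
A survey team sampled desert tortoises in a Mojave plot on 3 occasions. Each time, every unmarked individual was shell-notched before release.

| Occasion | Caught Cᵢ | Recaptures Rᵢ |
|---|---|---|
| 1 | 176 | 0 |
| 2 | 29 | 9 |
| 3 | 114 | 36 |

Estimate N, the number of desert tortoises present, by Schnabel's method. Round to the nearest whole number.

Marked at large before each occasion: Mᵢ = Σⱼ<ᵢ (Cⱼ − Rⱼ) → M1=0, M2=176, M3=196
Σ MᵢCᵢ = 0·176 + 176·29 + 196·114 = 0 + 5104 + 22344 = 27448
Σ Rᵢ = 0 + 9 + 36 = 45
N̂ = 27448 / 45 ≈ 610.0 → 610

N ≈ 610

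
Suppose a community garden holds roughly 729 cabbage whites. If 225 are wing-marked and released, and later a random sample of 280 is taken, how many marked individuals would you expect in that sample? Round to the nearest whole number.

The marked fraction of the population is 225/729, so in a sample of 280 expect C·(M/N) marked.
E[R] = 225 × 280 / 729 = 63000 / 729 ≈ 86.4 → 86

expected recaptures ≈ 86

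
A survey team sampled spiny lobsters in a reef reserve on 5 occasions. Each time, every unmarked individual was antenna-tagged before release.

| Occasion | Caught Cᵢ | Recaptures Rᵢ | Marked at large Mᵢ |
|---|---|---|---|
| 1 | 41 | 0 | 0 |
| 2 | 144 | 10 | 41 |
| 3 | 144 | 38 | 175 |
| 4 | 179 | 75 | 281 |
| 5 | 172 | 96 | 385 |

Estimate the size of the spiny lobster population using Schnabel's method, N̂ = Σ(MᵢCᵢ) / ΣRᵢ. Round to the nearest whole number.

N ≈ 674

Σ MᵢCᵢ = 0·41 + 41·144 + 175·144 + 281·179 + 385·172 = 0 + 5904 + 25200 + 50299 + 66220 = 147623
Σ Rᵢ = 0 + 10 + 38 + 75 + 96 = 219
N̂ = 147623 / 219 ≈ 674.1 → 674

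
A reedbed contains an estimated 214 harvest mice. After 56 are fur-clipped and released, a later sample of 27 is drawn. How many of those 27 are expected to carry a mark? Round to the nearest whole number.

expected recaptures ≈ 7

The marked fraction of the population is 56/214, so in a sample of 27 expect C·(M/N) marked.
E[R] = 56 × 27 / 214 = 1512 / 214 ≈ 7.1 → 7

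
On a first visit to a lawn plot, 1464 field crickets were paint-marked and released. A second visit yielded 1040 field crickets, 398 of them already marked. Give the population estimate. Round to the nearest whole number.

Lincoln-Petersen assumes M/N = R/C, so N = M·C / R.
N = (1464 × 1040) / 398 = 1522560 / 398 ≈ 3825.5 → 3826

N ≈ 3826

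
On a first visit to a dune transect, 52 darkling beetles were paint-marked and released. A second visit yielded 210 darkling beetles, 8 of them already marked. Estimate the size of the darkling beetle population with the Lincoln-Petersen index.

N = 1365

Lincoln-Petersen assumes M/N = R/C, so N = M·C / R.
N = (52 × 210) / 8 = 10920 / 8 = 1365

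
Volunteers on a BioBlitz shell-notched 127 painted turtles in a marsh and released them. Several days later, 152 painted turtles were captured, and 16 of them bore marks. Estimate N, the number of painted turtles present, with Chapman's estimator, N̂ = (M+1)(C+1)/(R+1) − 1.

N̂ = (127+1)(152+1)/(16+1) − 1 = 128·153/17 − 1
= 19584/17 − 1 = 1152 − 1 = 1151

N = 1151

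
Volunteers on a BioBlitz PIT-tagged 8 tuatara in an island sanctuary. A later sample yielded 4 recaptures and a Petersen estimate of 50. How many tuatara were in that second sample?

From N = M·C/R: C = N·R / M = 50·4 / 8 = 200 / 8 = 25.

C = 25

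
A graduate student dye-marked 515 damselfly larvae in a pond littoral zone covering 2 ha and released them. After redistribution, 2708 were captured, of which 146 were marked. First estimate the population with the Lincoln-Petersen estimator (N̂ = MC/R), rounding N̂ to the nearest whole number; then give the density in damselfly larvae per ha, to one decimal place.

N̂ = 515·2708/146 = 1394620/146 ≈ 9552.2 → 9552
Density = N̂ / area = 9552 / 2 = 4776.0 per ha

density ≈ 4776.0 damselfly larvae per ha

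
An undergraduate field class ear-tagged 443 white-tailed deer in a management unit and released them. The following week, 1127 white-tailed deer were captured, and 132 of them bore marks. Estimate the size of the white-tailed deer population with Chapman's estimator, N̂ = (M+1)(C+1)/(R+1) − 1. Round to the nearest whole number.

N ≈ 3765

N̂ = (443+1)(1127+1)/(132+1) − 1 = 444·1128/133 − 1
= 500832/133 − 1 ≈ 3765.7 − 1 ≈ 3764.7 → 3765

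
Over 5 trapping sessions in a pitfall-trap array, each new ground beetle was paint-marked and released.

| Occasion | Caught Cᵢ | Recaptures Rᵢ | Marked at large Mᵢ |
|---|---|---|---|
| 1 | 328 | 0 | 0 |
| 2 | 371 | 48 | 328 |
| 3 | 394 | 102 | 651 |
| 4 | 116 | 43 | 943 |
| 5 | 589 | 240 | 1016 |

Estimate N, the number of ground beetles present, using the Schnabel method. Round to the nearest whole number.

Σ MᵢCᵢ = 0·328 + 328·371 + 651·394 + 943·116 + 1016·589 = 0 + 121688 + 256494 + 109388 + 598424 = 1085994
Σ Rᵢ = 0 + 48 + 102 + 43 + 240 = 433
N̂ = 1085994 / 433 ≈ 2508.1 → 2508

N ≈ 2508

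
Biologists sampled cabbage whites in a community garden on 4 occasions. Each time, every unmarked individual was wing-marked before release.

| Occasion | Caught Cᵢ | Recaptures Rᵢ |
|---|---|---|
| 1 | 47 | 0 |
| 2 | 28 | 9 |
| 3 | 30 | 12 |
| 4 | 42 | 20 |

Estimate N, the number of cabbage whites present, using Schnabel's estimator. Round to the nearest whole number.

Marked at large before each occasion: Mᵢ = Σⱼ<ᵢ (Cⱼ − Rⱼ) → M1=0, M2=47, M3=66, M4=84
Σ MᵢCᵢ = 0·47 + 47·28 + 66·30 + 84·42 = 0 + 1316 + 1980 + 3528 = 6824
Σ Rᵢ = 0 + 9 + 12 + 20 = 41
N̂ = 6824 / 41 ≈ 166.4 → 166

N ≈ 166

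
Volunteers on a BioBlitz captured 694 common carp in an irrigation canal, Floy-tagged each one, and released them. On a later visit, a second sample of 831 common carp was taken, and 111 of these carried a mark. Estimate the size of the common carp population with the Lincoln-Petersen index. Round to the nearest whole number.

N ≈ 5196

The marked fraction in the recapture sample should equal the marked fraction in the population: 111/831 = 694/N.
N = (694 × 831) / 111 = 576714 / 111 ≈ 5195.6 → 5196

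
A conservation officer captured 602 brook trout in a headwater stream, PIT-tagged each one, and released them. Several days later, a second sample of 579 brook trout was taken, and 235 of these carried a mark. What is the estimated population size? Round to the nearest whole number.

N = (602 × 579) / 235 = 348558 / 235 ≈ 1483.2 → 1483

N ≈ 1483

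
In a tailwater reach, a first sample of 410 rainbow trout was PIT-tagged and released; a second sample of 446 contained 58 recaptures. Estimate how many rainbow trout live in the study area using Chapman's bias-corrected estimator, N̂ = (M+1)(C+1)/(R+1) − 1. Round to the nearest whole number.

N ≈ 3113

N̂ = (410+1)(446+1)/(58+1) − 1 = 411·447/59 − 1
= 183717/59 − 1 ≈ 3113.8 − 1 ≈ 3112.8 → 3113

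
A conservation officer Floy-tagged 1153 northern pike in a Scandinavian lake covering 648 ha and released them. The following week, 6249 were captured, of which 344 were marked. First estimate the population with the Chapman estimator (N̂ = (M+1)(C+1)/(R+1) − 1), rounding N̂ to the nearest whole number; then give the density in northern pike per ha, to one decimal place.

N̂ = 1154·6250/345 − 1 = 7212500/345 − 1 ≈ 20904.8 → 20905
Density = N̂ / area = 20905 / 648 ≈ 32.26 → 32.3 per ha

density ≈ 32.3 northern pike per ha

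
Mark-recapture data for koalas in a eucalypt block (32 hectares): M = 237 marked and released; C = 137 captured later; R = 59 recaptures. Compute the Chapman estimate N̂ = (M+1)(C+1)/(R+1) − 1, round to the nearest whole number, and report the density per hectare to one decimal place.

density ≈ 17.1 koalas per hectare

N̂ = 238·138/60 − 1 = 32844/60 − 1 ≈ 546.4 → 546
Density = N̂ / area = 546 / 32 ≈ 17.06 → 17.1 per hectare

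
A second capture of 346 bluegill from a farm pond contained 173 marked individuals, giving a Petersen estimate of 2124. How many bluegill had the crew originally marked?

M = 1062

From N = M·C/R: M = N·R / C = 2124·173 / 346 = 367452 / 346 = 1062.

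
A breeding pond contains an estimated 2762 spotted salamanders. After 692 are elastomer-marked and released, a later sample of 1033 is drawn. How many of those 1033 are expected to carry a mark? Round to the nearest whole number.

expected recaptures ≈ 259

Expected recaptures E[R] = M·C / N.
E[R] = 692 × 1033 / 2762 = 714836 / 2762 ≈ 258.8 → 259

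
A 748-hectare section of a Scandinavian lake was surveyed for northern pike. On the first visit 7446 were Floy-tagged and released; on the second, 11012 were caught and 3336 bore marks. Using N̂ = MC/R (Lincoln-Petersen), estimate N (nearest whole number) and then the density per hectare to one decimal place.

density ≈ 32.9 northern pike per hectare

N̂ = 7446·11012/3336 = 81995352/3336 ≈ 24578.9 → 24579
Density = N̂ / area = 24579 / 748 ≈ 32.86 → 32.9 per hectare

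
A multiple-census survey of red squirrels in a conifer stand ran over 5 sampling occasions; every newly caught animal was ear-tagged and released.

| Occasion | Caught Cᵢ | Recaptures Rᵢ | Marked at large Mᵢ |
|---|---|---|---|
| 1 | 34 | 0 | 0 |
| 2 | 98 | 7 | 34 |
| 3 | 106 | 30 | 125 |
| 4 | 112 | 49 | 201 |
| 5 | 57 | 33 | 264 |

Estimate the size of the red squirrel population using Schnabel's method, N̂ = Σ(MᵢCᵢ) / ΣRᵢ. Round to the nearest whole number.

N ≈ 455

Σ MᵢCᵢ = 0·34 + 34·98 + 125·106 + 201·112 + 264·57 = 0 + 3332 + 13250 + 22512 + 15048 = 54142
Σ Rᵢ = 0 + 7 + 30 + 49 + 33 = 119
N̂ = 54142 / 119 ≈ 455.0 → 455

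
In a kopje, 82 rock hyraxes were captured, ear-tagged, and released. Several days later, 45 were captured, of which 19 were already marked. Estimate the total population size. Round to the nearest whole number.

Lincoln-Petersen assumes M/N = R/C, so N = M·C / R.
N = (82 × 45) / 19 = 3690 / 19 ≈ 194.2 → 194

N ≈ 194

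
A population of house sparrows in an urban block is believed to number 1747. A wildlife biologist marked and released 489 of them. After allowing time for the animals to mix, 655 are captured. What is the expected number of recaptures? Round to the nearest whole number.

expected recaptures ≈ 183

Expected recaptures E[R] = M·C / N.
E[R] = 489 × 655 / 1747 = 320295 / 1747 ≈ 183.3 → 183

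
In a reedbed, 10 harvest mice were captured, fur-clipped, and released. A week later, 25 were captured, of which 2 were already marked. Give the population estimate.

N = 125

Lincoln-Petersen assumes M/N = R/C, so N = M·C / R.
N = (10 × 25) / 2 = 250 / 2 = 125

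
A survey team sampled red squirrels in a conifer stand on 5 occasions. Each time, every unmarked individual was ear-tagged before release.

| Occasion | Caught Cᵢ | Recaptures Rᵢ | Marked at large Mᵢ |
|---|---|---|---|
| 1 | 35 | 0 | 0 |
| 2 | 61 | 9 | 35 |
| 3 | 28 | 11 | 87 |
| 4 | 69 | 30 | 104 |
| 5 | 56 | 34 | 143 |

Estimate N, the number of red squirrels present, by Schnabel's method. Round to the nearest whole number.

N ≈ 235

Σ MᵢCᵢ = 0·35 + 35·61 + 87·28 + 104·69 + 143·56 = 0 + 2135 + 2436 + 7176 + 8008 = 19755
Σ Rᵢ = 0 + 9 + 11 + 30 + 34 = 84
N̂ = 19755 / 84 ≈ 235.2 → 235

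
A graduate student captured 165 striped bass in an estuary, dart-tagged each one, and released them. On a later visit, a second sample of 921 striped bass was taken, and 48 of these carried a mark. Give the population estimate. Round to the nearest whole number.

Lincoln-Petersen assumes M/N = R/C, so N = M·C / R.
N = (165 × 921) / 48 = 151965 / 48 ≈ 3165.9 → 3166

N ≈ 3166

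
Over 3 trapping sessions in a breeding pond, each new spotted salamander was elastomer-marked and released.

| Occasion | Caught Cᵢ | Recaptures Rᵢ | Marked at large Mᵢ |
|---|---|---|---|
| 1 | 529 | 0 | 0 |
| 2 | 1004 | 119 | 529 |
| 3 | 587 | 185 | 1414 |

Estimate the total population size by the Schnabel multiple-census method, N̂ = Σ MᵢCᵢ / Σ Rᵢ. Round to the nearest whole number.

Σ MᵢCᵢ = 0·529 + 529·1004 + 1414·587 = 0 + 531116 + 830018 = 1361134
Σ Rᵢ = 0 + 119 + 185 = 304
N̂ = 1361134 / 304 ≈ 4477.4 → 4477

N ≈ 4477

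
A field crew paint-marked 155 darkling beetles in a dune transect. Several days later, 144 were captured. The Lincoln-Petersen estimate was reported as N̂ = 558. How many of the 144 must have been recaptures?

R = 40

From N = M·C/R: R = M·C / N = 155·144 / 558 = 22320 / 558 = 40.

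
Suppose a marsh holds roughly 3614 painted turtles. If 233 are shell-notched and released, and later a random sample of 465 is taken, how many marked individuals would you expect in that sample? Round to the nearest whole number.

The marked fraction of the population is 233/3614, so in a sample of 465 expect C·(M/N) marked.
E[R] = 233 × 465 / 3614 = 108345 / 3614 ≈ 30.0 → 30

expected recaptures ≈ 30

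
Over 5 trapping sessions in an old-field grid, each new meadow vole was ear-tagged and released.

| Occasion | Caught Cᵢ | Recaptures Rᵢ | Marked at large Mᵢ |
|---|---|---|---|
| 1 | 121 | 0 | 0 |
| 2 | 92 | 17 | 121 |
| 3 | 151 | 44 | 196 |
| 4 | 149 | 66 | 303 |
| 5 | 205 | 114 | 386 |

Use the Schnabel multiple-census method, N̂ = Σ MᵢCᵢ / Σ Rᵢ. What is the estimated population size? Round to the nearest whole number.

N ≈ 685

Σ MᵢCᵢ = 0·121 + 121·92 + 196·151 + 303·149 + 386·205 = 0 + 11132 + 29596 + 45147 + 79130 = 165005
Σ Rᵢ = 0 + 17 + 44 + 66 + 114 = 241
N̂ = 165005 / 241 ≈ 684.7 → 685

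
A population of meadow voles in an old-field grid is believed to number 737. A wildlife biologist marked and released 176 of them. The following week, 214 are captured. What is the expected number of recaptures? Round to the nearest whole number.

expected recaptures ≈ 51

Expected recaptures E[R] = M·C / N.
E[R] = 176 × 214 / 737 = 37664 / 737 ≈ 51.1 → 51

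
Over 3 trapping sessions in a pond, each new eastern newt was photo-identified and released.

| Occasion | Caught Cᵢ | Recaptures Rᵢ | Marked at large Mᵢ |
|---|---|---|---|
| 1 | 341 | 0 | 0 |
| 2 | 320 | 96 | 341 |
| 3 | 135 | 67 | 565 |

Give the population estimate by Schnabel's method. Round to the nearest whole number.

N ≈ 1137

Σ MᵢCᵢ = 0·341 + 341·320 + 565·135 = 0 + 109120 + 76275 = 185395
Σ Rᵢ = 0 + 96 + 67 = 163
N̂ = 185395 / 163 ≈ 1137.4 → 1137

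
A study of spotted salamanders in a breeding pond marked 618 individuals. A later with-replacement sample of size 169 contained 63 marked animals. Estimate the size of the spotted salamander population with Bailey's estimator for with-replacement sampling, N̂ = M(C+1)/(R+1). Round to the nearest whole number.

N̂ = 618·(169+1)/(63+1) = 618·170/64 = 105060/64 ≈ 1641.6 → 1642

N ≈ 1642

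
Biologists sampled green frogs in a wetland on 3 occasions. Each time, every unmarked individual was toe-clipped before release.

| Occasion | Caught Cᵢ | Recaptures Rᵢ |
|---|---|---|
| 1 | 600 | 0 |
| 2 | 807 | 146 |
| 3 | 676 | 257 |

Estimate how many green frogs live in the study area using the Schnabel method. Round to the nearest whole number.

Marked at large before each occasion: Mᵢ = Σⱼ<ᵢ (Cⱼ − Rⱼ) → M1=0, M2=600, M3=1261
Σ MᵢCᵢ = 0·600 + 600·807 + 1261·676 = 0 + 484200 + 852436 = 1336636
Σ Rᵢ = 0 + 146 + 257 = 403
N̂ = 1336636 / 403 ≈ 3316.7 → 3317

N ≈ 3317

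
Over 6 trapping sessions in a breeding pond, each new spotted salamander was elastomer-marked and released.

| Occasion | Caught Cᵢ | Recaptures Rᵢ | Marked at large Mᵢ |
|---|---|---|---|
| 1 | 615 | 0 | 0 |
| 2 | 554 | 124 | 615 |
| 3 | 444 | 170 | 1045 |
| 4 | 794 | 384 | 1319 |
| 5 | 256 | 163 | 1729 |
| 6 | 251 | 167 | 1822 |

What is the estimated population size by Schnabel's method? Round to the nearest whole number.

Σ MᵢCᵢ = 0·615 + 615·554 + 1045·444 + 1319·794 + 1729·256 + 1822·251 = 0 + 340710 + 463980 + 1047286 + 442624 + 457322 = 2751922
Σ Rᵢ = 0 + 124 + 170 + 384 + 163 + 167 = 1008
N̂ = 2751922 / 1008 ≈ 2730.1 → 2730

N ≈ 2730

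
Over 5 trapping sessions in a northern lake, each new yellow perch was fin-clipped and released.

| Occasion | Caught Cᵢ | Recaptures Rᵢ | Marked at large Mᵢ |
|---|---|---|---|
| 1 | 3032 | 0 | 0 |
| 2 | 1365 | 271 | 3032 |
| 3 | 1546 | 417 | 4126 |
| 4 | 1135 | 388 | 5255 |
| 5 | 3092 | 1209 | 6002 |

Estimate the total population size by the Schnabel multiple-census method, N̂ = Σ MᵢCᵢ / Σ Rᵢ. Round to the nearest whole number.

N ≈ 15,335

Σ MᵢCᵢ = 0·3032 + 3032·1365 + 4126·1546 + 5255·1135 + 6002·3092 = 0 + 4138680 + 6378796 + 5964425 + 18558184 = 35040085
Σ Rᵢ = 0 + 271 + 417 + 388 + 1209 = 2285
N̂ = 35040085 / 2285 ≈ 15334.8 → 15335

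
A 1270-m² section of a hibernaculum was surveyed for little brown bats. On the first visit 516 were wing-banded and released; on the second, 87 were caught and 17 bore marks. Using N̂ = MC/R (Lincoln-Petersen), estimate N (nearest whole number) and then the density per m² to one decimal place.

density ≈ 2.1 little brown bats per m²

N̂ = 516·87/17 = 44892/17 ≈ 2640.7 → 2641
Density = N̂ / area = 2641 / 1270 ≈ 2.08 → 2.1 per m²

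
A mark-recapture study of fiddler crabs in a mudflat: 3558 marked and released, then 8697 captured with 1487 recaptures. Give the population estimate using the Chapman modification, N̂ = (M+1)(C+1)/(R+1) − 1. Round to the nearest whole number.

N̂ = (3558+1)(8697+1)/(1487+1) − 1 = 3559·8698/1488 − 1
= 30956182/1488 − 1 ≈ 20803.9 − 1 ≈ 20802.9 → 20803

N ≈ 20,803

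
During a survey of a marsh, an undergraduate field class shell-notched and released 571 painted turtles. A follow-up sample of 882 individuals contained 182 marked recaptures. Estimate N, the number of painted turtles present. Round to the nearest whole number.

N ≈ 2767

The marked fraction in the recapture sample should equal the marked fraction in the population: 182/882 = 571/N.
N = (571 × 882) / 182 = 503622 / 182 ≈ 2767.2 → 2767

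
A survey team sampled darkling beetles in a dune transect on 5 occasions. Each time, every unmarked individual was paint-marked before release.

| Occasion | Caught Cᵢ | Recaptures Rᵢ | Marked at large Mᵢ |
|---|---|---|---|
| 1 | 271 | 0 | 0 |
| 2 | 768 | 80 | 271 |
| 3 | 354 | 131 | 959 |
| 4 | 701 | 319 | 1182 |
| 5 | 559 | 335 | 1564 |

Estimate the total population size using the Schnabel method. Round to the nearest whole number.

Σ MᵢCᵢ = 0·271 + 271·768 + 959·354 + 1182·701 + 1564·559 = 0 + 208128 + 339486 + 828582 + 874276 = 2250472
Σ Rᵢ = 0 + 80 + 131 + 319 + 335 = 865
N̂ = 2250472 / 865 ≈ 2601.7 → 2602

N ≈ 2602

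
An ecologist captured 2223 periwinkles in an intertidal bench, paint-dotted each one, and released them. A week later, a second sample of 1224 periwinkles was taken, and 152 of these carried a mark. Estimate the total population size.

Lincoln-Petersen assumes M/N = R/C, so N = M·C / R.
N = (2223 × 1224) / 152 = 2720952 / 152 = 17901

N = 17,901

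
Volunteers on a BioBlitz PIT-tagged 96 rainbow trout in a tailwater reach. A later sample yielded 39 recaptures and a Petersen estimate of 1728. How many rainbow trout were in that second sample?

From N = M·C/R: C = N·R / M = 1728·39 / 96 = 67392 / 96 = 702.

C = 702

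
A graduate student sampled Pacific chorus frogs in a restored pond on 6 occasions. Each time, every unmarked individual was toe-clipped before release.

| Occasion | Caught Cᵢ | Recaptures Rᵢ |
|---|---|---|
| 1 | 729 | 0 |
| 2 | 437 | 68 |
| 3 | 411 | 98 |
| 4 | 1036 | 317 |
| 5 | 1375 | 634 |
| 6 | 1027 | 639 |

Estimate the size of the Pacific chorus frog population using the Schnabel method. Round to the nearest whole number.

Marked at large before each occasion: Mᵢ = Σⱼ<ᵢ (Cⱼ − Rⱼ) → M1=0, M2=729, M3=1098, M4=1411, M5=2130, M6=2871
Σ MᵢCᵢ = 0·729 + 729·437 + 1098·411 + 1411·1036 + 2130·1375 + 2871·1027 = 0 + 318573 + 451278 + 1461796 + 2928750 + 2948517 = 8108914
Σ Rᵢ = 0 + 68 + 98 + 317 + 634 + 639 = 1756
N̂ = 8108914 / 1756 ≈ 4617.8 → 4618

N ≈ 4618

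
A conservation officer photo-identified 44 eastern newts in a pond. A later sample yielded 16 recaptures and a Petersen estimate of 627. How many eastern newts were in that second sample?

From N = M·C/R: C = N·R / M = 627·16 / 44 = 10032 / 44 = 228.

C = 228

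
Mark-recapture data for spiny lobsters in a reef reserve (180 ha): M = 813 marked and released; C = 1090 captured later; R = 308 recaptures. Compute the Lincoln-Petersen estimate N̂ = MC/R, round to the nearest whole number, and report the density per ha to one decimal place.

N̂ = 813·1090/308 = 886170/308 ≈ 2877.2 → 2877
Density = N̂ / area = 2877 / 180 ≈ 15.98 → 16.0 per ha

density ≈ 16.0 spiny lobsters per ha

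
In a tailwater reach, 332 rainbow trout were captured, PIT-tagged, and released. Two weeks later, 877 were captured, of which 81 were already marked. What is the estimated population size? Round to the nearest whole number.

N ≈ 3595

N = (332 × 877) / 81 = 291164 / 81 ≈ 3594.6 → 3595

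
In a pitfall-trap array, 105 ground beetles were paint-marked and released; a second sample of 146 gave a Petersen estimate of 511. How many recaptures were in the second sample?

From N = M·C/R: R = M·C / N = 105·146 / 511 = 15330 / 511 = 30.

R = 30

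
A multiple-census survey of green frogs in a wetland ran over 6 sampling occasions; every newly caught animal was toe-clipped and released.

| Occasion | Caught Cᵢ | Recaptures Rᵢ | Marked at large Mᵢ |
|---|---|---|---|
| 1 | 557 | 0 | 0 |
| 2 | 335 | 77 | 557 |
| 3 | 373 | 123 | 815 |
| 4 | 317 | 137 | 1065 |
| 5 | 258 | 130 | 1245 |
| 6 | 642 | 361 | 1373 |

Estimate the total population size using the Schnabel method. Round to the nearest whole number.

Σ MᵢCᵢ = 0·557 + 557·335 + 815·373 + 1065·317 + 1245·258 + 1373·642 = 0 + 186595 + 303995 + 337605 + 321210 + 881466 = 2030871
Σ Rᵢ = 0 + 77 + 123 + 137 + 130 + 361 = 828
N̂ = 2030871 / 828 ≈ 2452.7 → 2453

N ≈ 2453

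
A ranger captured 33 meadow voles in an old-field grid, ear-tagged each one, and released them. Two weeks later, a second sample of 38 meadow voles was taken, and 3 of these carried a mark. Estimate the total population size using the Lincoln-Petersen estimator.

N = 418

The marked fraction in the recapture sample should equal the marked fraction in the population: 3/38 = 33/N.
N = (33 × 38) / 3 = 1254 / 3 = 418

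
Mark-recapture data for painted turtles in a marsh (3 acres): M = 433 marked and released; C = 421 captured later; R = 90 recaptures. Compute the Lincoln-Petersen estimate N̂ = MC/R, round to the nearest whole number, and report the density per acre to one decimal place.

N̂ = 433·421/90 = 182293/90 ≈ 2025.48 → 2025
Density = N̂ / area = 2025 / 3 = 675.0 per acre

density ≈ 675.0 painted turtles per acre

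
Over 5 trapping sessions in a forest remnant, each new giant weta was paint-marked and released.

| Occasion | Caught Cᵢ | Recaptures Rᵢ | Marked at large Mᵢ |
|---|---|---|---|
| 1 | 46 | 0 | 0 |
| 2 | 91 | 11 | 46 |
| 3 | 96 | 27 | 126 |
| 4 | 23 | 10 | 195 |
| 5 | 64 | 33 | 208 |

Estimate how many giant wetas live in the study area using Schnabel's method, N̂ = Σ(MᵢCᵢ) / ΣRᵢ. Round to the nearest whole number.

N ≈ 421

Σ MᵢCᵢ = 0·46 + 46·91 + 126·96 + 195·23 + 208·64 = 0 + 4186 + 12096 + 4485 + 13312 = 34079
Σ Rᵢ = 0 + 11 + 27 + 10 + 33 = 81
N̂ = 34079 / 81 ≈ 420.7 → 421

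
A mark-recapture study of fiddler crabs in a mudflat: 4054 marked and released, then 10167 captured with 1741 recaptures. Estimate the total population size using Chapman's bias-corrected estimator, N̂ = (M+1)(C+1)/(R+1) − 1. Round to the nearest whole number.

N ≈ 23,668

N̂ = (4054+1)(10167+1)/(1741+1) − 1 = 4055·10168/1742 − 1
= 41231240/1742 − 1 ≈ 23668.9 − 1 ≈ 23667.9 → 23668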